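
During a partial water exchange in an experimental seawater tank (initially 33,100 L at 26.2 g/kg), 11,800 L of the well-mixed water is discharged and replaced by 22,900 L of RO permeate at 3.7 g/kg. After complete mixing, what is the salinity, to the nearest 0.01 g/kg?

Remaining after removal: 21,300 L at 26.2 g/kg (salt = 558,060)
After addition: salt = 558,060 + 22,900×3.7 = 642,790; volume = 44,200 L
S = 642,790 / 44,200 = 14.5428 g/kg

14.54 g/kg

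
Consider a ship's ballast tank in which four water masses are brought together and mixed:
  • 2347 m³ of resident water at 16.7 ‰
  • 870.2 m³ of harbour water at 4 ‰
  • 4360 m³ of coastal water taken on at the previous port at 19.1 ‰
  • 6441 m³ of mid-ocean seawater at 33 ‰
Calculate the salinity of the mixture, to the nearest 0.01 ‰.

24.15 ‰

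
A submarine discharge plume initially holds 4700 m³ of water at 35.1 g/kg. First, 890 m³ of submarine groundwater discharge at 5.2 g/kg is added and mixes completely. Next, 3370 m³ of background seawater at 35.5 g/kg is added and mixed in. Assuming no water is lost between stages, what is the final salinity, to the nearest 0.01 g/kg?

32.28 g/kg

By conservation of dissolved salt,
Initial salt = 4,700×35.1 = 164,970
After stage 1: salt = 164,970 + 890×5.2 = 169,598; volume = 5,590 m³; S = 30.34 g/kg
After stage 2: salt = 169,598 + 3,370×35.5 = 289,233; volume = 8,960 m³
S = 289,233 / 8,960 = 32.2805 g/kg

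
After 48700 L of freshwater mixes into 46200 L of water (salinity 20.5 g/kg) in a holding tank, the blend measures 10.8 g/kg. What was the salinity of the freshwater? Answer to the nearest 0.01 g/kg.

1.60 g/kg

Salt balance: 46,200×20.5 + 48,700×S = 94,900×10.8
947,100 + 48,700·S = 1,024,920
S = (1,024,920 − 947,100) / 48,700 = 1.5979 g/kg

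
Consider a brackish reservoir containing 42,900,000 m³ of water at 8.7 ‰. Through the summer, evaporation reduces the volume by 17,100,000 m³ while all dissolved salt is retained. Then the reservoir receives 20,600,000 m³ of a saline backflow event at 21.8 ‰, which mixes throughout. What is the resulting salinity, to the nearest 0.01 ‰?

17.72 ‰

After evaporation: salt = 42,900,000×8.7 = 373,230,000; volume = 42,900,000 − 17,100,000 = 25,800,000 m³
After mixing: salt = 373,230,000 + 20,600,000×21.8 = 822,310,000; volume = 25,800,000 + 20,600,000 = 46,400,000 m³
S = 822,310,000 / 46,400,000 = 17.7222 ‰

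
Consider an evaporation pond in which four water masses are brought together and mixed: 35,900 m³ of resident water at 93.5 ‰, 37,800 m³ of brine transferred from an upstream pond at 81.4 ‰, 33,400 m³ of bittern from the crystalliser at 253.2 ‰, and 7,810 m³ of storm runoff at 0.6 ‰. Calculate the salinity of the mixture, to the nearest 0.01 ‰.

129.62 ‰

Salt balance:
salt = 35,900×93.5 + 37,800×81.4 + 33,400×253.2 + 7,810×0.6 = 3,356,650 + 3,076,920 + 8,456,880 + 4,686 = 14,895,136
volume = 35,900 + 37,800 + 33,400 + 7,810 = 114,910 m³
S = 14,895,136 / 114,910 = 129.6244 ‰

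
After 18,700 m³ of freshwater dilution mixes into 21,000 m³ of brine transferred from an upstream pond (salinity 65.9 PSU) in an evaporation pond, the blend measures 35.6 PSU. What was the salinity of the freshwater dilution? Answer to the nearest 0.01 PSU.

1.57 PSU

Salt balance: 21,000×65.9 + 18,700×S = 39,700×35.6
1,383,900 + 18,700·S = 1,413,320
S = (1,413,320 − 1,383,900) / 18,700 = 1.5733 PSU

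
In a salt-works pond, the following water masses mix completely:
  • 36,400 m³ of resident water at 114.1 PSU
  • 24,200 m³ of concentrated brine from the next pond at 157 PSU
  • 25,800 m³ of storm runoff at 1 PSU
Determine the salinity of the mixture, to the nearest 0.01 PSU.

By conservation of dissolved salt,
salt = 36,400×114.1 + 24,200×157 + 25,800×1 = 4,153,240 + 3,799,400 + 25,800 = 7,978,440
volume = 36,400 + 24,200 + 25,800 = 86,400 m³
S = 7,978,440 / 86,400 = 92.3431 PSU

92.34 PSU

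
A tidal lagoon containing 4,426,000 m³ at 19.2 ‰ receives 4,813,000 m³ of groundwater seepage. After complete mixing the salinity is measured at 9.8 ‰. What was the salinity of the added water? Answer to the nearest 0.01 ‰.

1.16 ‰

Salt balance: 4,426,000×19.2 + 4,813,000×S = 9,239,000×9.8
84,979,200 + 4,813,000·S = 90,542,200
S = (90,542,200 − 84,979,200) / 4,813,000 = 1.1558 ‰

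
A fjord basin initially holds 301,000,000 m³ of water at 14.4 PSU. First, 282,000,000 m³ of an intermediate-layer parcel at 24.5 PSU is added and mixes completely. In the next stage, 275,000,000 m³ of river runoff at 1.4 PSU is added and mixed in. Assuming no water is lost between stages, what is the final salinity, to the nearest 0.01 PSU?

13.55 PSU

Salt balance:
Initial salt = 301,000,000×14.4 = 4,334,400,000
After stage 1: salt = 4,334,400,000 + 282,000,000×24.5 = 11,243,400,000; volume = 583,000,000 m³; S = 19.285 PSU
After stage 2: salt = 11,243,400,000 + 275,000,000×1.4 = 11,628,400,000; volume = 858,000,000 m³
S = 11,628,400,000 / 858,000,000 = 13.5529 PSU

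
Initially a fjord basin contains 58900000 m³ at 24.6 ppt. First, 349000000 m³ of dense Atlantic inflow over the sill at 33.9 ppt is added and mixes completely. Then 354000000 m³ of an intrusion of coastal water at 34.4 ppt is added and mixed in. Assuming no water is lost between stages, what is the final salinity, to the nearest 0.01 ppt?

Conserving salt mass:
Initial salt = 58,900,000×24.6 = 1,448,940,000
After stage 1: salt = 1,448,940,000 + 349,000,000×33.9 = 13,280,040,000; volume = 407,900,000 m³; S = 32.557 ppt
After stage 2: salt = 13,280,040,000 + 354,000,000×34.4 = 25,457,640,000; volume = 761,900,000 m³
S = 25,457,640,000 / 761,900,000 = 33.4134 ppt

33.41 ppt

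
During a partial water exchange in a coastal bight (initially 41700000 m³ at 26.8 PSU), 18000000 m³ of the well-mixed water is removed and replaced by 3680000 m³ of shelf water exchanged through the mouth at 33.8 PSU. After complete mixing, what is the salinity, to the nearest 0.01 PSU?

27.74 PSU

Remaining after removal: 23,700,000 m³ at 26.8 PSU (salt = 635,160,000)
After addition: salt = 635,160,000 + 3,680,000×33.8 = 759,544,000; volume = 27,380,000 m³
S = 759,544,000 / 27,380,000 = 27.7408 PSU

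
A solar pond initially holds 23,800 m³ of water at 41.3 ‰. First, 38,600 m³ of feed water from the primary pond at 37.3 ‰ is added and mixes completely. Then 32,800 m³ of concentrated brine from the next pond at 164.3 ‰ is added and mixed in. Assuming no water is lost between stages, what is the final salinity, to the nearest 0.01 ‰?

82.06 ‰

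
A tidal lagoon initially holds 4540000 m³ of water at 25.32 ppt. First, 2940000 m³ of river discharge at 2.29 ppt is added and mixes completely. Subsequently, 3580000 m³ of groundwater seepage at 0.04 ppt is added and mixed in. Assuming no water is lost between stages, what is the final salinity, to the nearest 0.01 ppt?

Weighted by volume,
Initial salt = 4,540,000×25.32 = 114,952,800
After stage 1: salt = 114,952,800 + 2,940,000×2.29 = 121,685,400; volume = 7,480,000 m³; S = 16.268 ppt
After stage 2: salt = 121,685,400 + 3,580,000×0.04 = 121,828,600; volume = 11,060,000 m³
S = 121,828,600 / 11,060,000 = 11.0152 ppt

11.02 ppt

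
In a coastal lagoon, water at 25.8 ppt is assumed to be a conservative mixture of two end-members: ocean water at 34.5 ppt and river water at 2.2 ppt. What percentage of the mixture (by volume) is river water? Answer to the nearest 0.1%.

26.9%

Let f be the freshwater fraction. Salt balance per unit volume:
f×2.2 + (1−f)×34.5 = 25.8
f = (34.5 − 25.8) / (34.5 − 2.2) = 8.7/32.3 = 0.2693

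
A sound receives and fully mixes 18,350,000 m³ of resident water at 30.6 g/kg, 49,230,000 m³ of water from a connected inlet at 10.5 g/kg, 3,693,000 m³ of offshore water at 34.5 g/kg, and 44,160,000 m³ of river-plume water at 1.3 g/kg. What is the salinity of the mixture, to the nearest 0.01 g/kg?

10.94 g/kg

Mass of salt is conserved:
salt = 18,350,000×30.6 + 49,230,000×10.5 + 3,693,000×34.5 + 44,160,000×1.3 = 561,510,000 + 516,915,000 + 127,408,500 + 57,408,000 = 1,263,241,500
volume = 18,350,000 + 49,230,000 + 3,693,000 + 44,160,000 = 115,433,000 m³
S = 1,263,241,500 / 115,433,000 = 10.9435 g/kg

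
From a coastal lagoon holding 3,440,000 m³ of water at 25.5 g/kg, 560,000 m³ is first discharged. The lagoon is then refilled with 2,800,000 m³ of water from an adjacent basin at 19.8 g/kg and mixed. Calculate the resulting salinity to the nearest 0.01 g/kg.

22.69 g/kg

Remaining after removal: 2,880,000 m³ at 25.5 g/kg (salt = 73,440,000)
After addition: salt = 73,440,000 + 2,800,000×19.8 = 128,880,000; volume = 5,680,000 m³
S = 128,880,000 / 5,680,000 = 22.6901 g/kg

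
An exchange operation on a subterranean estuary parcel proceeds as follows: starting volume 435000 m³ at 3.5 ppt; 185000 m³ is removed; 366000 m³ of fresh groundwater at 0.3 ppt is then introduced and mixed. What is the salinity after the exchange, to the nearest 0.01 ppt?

1.60 ppt

Remaining after removal: 250,000 m³ at 3.5 ppt (salt = 875,000)
After addition: salt = 875,000 + 366,000×0.3 = 984,800; volume = 616,000 m³
S = 984,800 / 616,000 = 1.5987 ppt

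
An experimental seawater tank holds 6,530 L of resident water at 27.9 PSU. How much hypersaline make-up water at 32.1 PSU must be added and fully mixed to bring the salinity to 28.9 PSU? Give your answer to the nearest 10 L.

Salt balance: 6,530×27.9 + V×32.1 = (6,530+V)×28.9
182,187 + 32.1V = 188,717 + 28.9V
6,530 = 3.2V
V = 2,040.63 L

2040 L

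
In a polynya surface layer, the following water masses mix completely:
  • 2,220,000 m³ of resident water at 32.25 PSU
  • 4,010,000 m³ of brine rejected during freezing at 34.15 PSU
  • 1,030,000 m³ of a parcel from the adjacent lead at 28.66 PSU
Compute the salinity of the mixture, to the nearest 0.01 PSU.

Mass of salt is conserved:
salt = 2,220,000×32.25 + 4,010,000×34.15 + 1,030,000×28.66 = 71,595,000 + 136,941,500 + 29,519,800 = 238,056,300
volume = 2,220,000 + 4,010,000 + 1,030,000 = 7,260,000 m³
S = 238,056,300 / 7,260,000 = 32.7901 PSU

32.79 PSU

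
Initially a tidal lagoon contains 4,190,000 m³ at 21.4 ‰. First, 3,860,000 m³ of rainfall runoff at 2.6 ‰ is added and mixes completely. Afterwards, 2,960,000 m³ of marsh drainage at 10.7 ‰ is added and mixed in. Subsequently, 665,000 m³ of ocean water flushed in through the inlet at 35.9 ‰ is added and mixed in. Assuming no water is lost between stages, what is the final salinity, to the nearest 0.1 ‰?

13.3 ‰

Salt balance:
Initial salt = 4,190,000×21.4 = 89,666,000
After stage 1: salt = 89,666,000 + 3,860,000×2.6 = 99,702,000; volume = 8,050,000 m³; S = 12.385 ‰
After stage 2: salt = 99,702,000 + 2,960,000×10.7 = 131,374,000; volume = 11,010,000 m³; S = 11.932 ‰
After stage 3: salt = 131,374,000 + 665,000×35.9 = 155,247,500; volume = 11,675,000 m³
S = 155,247,500 / 11,675,000 = 13.2974 ‰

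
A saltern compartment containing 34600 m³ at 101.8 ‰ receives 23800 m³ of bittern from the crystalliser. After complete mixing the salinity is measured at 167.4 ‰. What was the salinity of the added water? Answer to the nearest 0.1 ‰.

Salt balance: 34,600×101.8 + 23,800×S = 58,400×167.4
3,522,280 + 23,800·S = 9,776,160
S = (9,776,160 − 3,522,280) / 23,800 = 262.7681 ‰

262.8 ‰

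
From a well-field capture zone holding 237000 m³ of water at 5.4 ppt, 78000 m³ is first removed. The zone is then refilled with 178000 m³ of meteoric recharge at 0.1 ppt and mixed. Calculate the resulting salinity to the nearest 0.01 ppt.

2.60 ppt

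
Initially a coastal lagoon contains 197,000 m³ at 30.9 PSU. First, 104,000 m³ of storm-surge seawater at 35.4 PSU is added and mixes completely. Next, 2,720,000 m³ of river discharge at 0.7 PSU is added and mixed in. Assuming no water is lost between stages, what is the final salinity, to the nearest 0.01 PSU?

Mass of salt is conserved:
Initial salt = 197,000×30.9 = 6,087,300
After stage 1: salt = 6,087,300 + 104,000×35.4 = 9,768,900; volume = 301,000 m³; S = 32.455 PSU
After stage 2: salt = 9,768,900 + 2,720,000×0.7 = 11,672,900; volume = 3,021,000 m³
S = 11,672,900 / 3,021,000 = 3.8639 PSU

3.86 PSU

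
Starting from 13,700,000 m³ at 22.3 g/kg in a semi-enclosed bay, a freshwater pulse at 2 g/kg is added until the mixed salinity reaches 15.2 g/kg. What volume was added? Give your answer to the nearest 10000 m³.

7370000 m³

Salt balance: 13,700,000×22.3 + V×2 = (13,700,000+V)×15.2
305,510,000 + 2V = 208,240,000 + 15.2V
97,270,000 = 13.2V
V = 7,368,939.39 m³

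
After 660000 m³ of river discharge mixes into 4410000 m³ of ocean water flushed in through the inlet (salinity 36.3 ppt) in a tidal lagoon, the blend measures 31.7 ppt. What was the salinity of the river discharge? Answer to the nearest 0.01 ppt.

0.96 ppt

Salt balance: 4,410,000×36.3 + 660,000×S = 5,070,000×31.7
160,083,000 + 660,000·S = 160,719,000
S = (160,719,000 − 160,083,000) / 660,000 = 0.9636 ppt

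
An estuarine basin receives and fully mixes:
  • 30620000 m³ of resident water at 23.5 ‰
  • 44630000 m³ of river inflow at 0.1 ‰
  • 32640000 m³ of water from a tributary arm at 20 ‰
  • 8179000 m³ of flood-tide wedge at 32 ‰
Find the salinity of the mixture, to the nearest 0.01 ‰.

Salt balance:
salt = 30,620,000×23.5 + 44,630,000×0.1 + 32,640,000×20 + 8,179,000×32 = 719,570,000 + 4,463,000 + 652,800,000 + 261,728,000 = 1,638,561,000
volume = 30,620,000 + 44,630,000 + 32,640,000 + 8,179,000 = 116,069,000 m³
S = 1,638,561,000 / 116,069,000 = 14.1171 ‰

14.12 ‰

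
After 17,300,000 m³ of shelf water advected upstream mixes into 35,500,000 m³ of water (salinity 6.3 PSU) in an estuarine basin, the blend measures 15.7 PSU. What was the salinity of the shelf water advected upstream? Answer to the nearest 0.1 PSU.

35.0 PSU

Salt balance: 35,500,000×6.3 + 17,300,000×S = 52,800,000×15.7
223,650,000 + 17,300,000·S = 828,960,000
S = (828,960,000 − 223,650,000) / 17,300,000 = 34.989 PSU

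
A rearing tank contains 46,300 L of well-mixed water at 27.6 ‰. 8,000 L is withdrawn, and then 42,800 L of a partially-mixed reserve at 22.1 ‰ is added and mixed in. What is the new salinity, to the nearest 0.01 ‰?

Remaining after removal: 38,300 L at 27.6 ‰ (salt = 1,057,080)
After addition: salt = 1,057,080 + 42,800×22.1 = 2,002,960; volume = 81,100 L
S = 2,002,960 / 81,100 = 24.6974 ‰

24.70 ‰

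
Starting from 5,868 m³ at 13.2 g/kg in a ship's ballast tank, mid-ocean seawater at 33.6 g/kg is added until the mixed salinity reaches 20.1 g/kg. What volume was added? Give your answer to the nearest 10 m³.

Salt balance: 5,868×13.2 + V×33.6 = (5,868+V)×20.1
77,457.6 + 33.6V = 117,946.8 + 20.1V
40,489.2 = 13.5V
V = 2,999.2 m³

3000 m³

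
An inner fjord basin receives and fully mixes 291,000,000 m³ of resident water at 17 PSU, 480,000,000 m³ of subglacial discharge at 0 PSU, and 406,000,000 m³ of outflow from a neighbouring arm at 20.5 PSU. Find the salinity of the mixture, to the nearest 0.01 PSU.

By conservation of dissolved salt,
salt = 291,000,000×17 + 480,000,000×0 + 406,000,000×20.5 = 4,947,000,000 + 0 + 8,323,000,000 = 13,270,000,000
volume = 291,000,000 + 480,000,000 + 406,000,000 = 1,177,000,000 m³
S = 13,270,000,000 / 1,177,000,000 = 11.2744 PSU

11.27 PSU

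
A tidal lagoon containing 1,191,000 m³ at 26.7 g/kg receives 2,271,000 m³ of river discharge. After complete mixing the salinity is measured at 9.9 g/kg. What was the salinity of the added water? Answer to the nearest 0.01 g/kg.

1.09 g/kg

Salt balance: 1,191,000×26.7 + 2,271,000×S = 3,462,000×9.9
31,799,700 + 2,271,000·S = 34,273,800
S = (34,273,800 − 31,799,700) / 2,271,000 = 1.0894 g/kg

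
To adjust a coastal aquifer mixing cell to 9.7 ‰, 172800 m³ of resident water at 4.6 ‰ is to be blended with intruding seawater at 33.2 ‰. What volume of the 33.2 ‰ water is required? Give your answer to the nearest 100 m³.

37500 m³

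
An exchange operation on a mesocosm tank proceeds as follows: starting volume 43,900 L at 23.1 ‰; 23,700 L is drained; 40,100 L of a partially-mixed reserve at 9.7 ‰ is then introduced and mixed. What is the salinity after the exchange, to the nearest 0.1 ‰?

Remaining after removal: 20,200 L at 23.1 ‰ (salt = 466,620)
After addition: salt = 466,620 + 40,100×9.7 = 855,590; volume = 60,300 L
S = 855,590 / 60,300 = 14.1889 ‰

14.2 ‰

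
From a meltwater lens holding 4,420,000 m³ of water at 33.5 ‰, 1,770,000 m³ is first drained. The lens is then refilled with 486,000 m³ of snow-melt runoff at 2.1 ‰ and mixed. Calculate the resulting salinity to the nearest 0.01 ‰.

28.63 ‰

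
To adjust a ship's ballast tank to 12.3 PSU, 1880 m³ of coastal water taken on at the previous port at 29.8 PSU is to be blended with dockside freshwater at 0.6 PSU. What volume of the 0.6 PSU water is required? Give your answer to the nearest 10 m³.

Salt balance: 1,880×29.8 + V×0.6 = (1,880+V)×12.3
56,024 + 0.6V = 23,124 + 12.3V
32,900 = 11.7V
V = 2,811.97 m³

2810 m³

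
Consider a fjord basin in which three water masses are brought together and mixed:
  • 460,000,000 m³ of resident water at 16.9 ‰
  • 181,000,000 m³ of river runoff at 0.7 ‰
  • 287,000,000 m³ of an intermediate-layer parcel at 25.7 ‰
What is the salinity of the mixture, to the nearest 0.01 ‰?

Mass of salt is conserved:
salt = 460,000,000×16.9 + 181,000,000×0.7 + 287,000,000×25.7 = 7,774,000,000 + 126,700,000 + 7,375,900,000 = 15,276,600,000
volume = 460,000,000 + 181,000,000 + 287,000,000 = 928,000,000 m³
S = 15,276,600,000 / 928,000,000 = 16.4619 ‰

16.46 ‰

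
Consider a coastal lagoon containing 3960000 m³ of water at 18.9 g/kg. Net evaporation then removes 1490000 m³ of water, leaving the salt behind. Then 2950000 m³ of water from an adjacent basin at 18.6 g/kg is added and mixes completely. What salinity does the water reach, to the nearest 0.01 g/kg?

23.93 g/kg

After evaporation: salt = 3,960,000×18.9 = 74,844,000; volume = 3,960,000 − 1,490,000 = 2,470,000 m³
After mixing: salt = 74,844,000 + 2,950,000×18.6 = 129,714,000; volume = 2,470,000 + 2,950,000 = 5,420,000 m³
S = 129,714,000 / 5,420,000 = 23.9325 g/kg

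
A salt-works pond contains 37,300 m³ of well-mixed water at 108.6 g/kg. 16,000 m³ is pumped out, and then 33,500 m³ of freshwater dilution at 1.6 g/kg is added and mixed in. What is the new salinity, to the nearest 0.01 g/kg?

Remaining after removal: 21,300 m³ at 108.6 g/kg (salt = 2,313,180)
After addition: salt = 2,313,180 + 33,500×1.6 = 2,366,780; volume = 54,800 m³
S = 2,366,780 / 54,800 = 43.1894 g/kg

43.19 g/kg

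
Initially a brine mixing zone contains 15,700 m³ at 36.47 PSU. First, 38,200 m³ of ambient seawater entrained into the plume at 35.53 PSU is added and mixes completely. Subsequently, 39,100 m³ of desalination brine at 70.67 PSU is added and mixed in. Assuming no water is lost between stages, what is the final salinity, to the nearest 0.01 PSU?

Weighted by volume,
Initial salt = 15,700×36.47 = 572,579
After stage 1: salt = 572,579 + 38,200×35.53 = 1,929,825; volume = 53,900 m³; S = 35.804 PSU
After stage 2: salt = 1,929,825 + 39,100×70.67 = 4,693,022; volume = 93,000 m³
S = 4,693,022 / 93,000 = 50.4626 PSU

50.46 PSU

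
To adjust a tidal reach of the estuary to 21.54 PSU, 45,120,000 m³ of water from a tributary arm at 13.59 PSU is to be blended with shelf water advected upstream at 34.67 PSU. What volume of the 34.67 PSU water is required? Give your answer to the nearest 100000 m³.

Salt balance: 45,120,000×13.59 + V×34.67 = (45,120,000+V)×21.54
613,180,800 + 34.67V = 971,884,800 + 21.54V
358,704,000 = 13.13V
V = 27,319,421.17 m³

27300000 m³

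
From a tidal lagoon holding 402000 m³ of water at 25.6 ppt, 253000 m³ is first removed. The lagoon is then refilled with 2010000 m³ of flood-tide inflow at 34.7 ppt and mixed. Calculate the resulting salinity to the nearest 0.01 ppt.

34.07 ppt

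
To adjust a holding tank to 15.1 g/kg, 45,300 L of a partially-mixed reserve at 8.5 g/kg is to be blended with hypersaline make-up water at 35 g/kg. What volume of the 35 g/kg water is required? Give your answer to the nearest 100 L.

15000 L

Salt balance: 45,300×8.5 + V×35 = (45,300+V)×15.1
385,050 + 35V = 684,030 + 15.1V
298,980 = 19.9V
V = 15,024.12 L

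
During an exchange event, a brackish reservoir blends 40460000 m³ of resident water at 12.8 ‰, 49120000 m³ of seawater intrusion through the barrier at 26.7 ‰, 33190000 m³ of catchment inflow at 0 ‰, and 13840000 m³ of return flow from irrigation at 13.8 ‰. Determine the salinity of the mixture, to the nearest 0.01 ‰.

14.79 ‰

Conserving salt mass:
salt = 40,460,000×12.8 + 49,120,000×26.7 + 33,190,000×0 + 13,840,000×13.8 = 517,888,000 + 1,311,504,000 + 0 + 190,992,000 = 2,020,384,000
volume = 40,460,000 + 49,120,000 + 33,190,000 + 13,840,000 = 136,610,000 m³
S = 2,020,384,000 / 136,610,000 = 14.7894 ‰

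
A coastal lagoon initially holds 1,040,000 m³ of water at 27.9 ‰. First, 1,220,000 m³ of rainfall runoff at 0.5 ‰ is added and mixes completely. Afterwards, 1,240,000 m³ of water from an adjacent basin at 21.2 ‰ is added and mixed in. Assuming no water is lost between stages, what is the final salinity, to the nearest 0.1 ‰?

16.0 ‰

Total salt / total volume:
Initial salt = 1,040,000×27.9 = 29,016,000
After stage 1: salt = 29,016,000 + 1,220,000×0.5 = 29,626,000; volume = 2,260,000 m³; S = 13.109 ‰
After stage 2: salt = 29,626,000 + 1,240,000×21.2 = 55,914,000; volume = 3,500,000 m³
S = 55,914,000 / 3,500,000 = 15.9754 ‰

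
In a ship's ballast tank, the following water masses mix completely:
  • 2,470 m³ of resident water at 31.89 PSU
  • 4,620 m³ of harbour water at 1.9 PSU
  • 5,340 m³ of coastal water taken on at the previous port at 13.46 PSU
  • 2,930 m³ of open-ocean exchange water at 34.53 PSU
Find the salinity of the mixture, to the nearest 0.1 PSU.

Weighted by volume,
salt = 2,470×31.89 + 4,620×1.9 + 5,340×13.46 + 2,930×34.53 = 78,768.3 + 8,778 + 71,876.4 + 101,172.9 = 260,595.6
volume = 2,470 + 4,620 + 5,340 + 2,930 = 15,360 m³
S = 260,595.6 / 15,360 = 16.966 PSU

17.0 PSU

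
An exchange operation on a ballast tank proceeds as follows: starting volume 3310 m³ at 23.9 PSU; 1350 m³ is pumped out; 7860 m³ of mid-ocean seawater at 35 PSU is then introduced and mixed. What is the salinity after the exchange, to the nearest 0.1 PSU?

32.8 PSU

Remaining after removal: 1,960 m³ at 23.9 PSU (salt = 46,844)
After addition: salt = 46,844 + 7,860×35 = 321,944; volume = 9,820 m³
S = 321,944 / 9,820 = 32.7845 PSU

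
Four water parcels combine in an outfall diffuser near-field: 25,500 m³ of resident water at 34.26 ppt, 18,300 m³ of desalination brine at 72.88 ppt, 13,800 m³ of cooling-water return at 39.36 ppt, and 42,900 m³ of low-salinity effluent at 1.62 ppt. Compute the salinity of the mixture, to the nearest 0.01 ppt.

Salt balance:
salt = 25,500×34.26 + 18,300×72.88 + 13,800×39.36 + 42,900×1.62 = 873,630 + 1,333,704 + 543,168 + 69,498 = 2,820,000
volume = 25,500 + 18,300 + 13,800 + 42,900 = 100,500 m³
S = 2,820,000 / 100,500 = 28.0597 ppt

28.06 ppt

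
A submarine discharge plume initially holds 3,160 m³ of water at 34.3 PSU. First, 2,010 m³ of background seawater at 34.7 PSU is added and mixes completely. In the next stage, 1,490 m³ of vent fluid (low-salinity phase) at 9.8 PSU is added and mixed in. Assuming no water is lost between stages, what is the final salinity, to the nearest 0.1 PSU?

Salt balance:
Initial salt = 3,160×34.3 = 108,388
After stage 1: salt = 108,388 + 2,010×34.7 = 178,135; volume = 5,170 m³; S = 34.456 PSU
After stage 2: salt = 178,135 + 1,490×9.8 = 192,737; volume = 6,660 m³
S = 192,737 / 6,660 = 28.9395 PSU

28.9 PSU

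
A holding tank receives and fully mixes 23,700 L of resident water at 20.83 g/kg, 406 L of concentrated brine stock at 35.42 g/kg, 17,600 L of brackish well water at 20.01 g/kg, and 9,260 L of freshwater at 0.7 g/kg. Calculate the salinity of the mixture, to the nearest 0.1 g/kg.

17.0 g/kg

Conserving salt mass:
salt = 23,700×20.83 + 406×35.42 + 17,600×20.01 + 9,260×0.7 = 493,671 + 14,380.52 + 352,176 + 6,482 = 866,709.52
volume = 23,700 + 406 + 17,600 + 9,260 = 50,966 L
S = 866,709.52 / 50,966 = 17.006 g/kg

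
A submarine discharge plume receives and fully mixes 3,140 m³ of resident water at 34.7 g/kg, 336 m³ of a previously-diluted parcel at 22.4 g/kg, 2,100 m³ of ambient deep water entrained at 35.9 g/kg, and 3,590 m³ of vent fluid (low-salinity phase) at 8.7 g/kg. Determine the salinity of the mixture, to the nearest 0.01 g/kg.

24.34 g/kg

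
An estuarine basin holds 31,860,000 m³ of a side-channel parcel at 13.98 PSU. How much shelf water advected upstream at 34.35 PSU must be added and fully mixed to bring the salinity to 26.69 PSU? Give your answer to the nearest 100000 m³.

Salt balance: 31,860,000×13.98 + V×34.35 = (31,860,000+V)×26.69
445,402,800 + 34.35V = 850,343,400 + 26.69V
404,940,600 = 7.66V
V = 52,864,308.09 m³

52900000 m³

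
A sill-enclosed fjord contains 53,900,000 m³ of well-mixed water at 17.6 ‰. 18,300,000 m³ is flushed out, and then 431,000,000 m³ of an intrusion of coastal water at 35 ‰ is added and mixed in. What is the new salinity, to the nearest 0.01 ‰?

Remaining after removal: 35,600,000 m³ at 17.6 ‰ (salt = 626,560,000)
After addition: salt = 626,560,000 + 431,000,000×35 = 15,711,560,000; volume = 466,600,000 m³
S = 15,711,560,000 / 466,600,000 = 33.6724 ‰

33.67 ‰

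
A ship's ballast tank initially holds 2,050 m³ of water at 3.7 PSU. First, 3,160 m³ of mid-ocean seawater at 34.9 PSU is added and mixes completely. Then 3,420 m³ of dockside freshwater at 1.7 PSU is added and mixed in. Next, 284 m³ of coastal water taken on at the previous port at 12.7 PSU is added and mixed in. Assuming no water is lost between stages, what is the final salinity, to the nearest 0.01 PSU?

14.28 PSU

Conserving salt mass:
Initial salt = 2,050×3.7 = 7,585
After stage 1: salt = 7,585 + 3,160×34.9 = 117,869; volume = 5,210 m³; S = 22.624 PSU
After stage 2: salt = 117,869 + 3,420×1.7 = 123,683; volume = 8,630 m³; S = 14.332 PSU
After stage 3: salt = 123,683 + 284×12.7 = 127,289.8; volume = 8,914 m³
S = 127,289.8 / 8,914 = 14.2798 PSU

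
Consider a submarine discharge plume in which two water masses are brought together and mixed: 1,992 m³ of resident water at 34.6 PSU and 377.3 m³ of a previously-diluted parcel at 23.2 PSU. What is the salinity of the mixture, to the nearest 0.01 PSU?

Weighted by volume,
salt = 1,992×34.6 + 377.3×23.2 = 68,923.2 + 8,753.36 = 77,676.56
volume = 1,992 + 377.3 = 2,369.3 m³
S = 77,676.56 / 2,369.3 = 32.7846 PSU

32.78 PSU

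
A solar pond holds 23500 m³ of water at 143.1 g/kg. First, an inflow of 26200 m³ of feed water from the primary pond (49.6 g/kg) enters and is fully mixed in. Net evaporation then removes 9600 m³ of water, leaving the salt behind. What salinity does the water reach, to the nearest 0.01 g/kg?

After mixing: salt = 23,500×143.1 + 26,200×49.6 = 4,662,370; volume = 49,700 m³
After evaporation: salt unchanged = 4,662,370; volume = 49,700 − 9,600 = 40,100 m³
S = 4,662,370 / 40,100 = 116.2686 g/kg

116.27 g/kg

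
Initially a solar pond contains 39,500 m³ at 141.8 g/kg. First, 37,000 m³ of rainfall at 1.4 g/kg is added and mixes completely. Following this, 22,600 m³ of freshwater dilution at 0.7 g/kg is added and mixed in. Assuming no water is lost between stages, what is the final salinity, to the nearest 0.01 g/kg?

Conserving salt mass:
Initial salt = 39,500×141.8 = 5,601,100
After stage 1: salt = 5,601,100 + 37,000×1.4 = 5,652,900; volume = 76,500 m³; S = 73.894 g/kg
After stage 2: salt = 5,652,900 + 22,600×0.7 = 5,668,720; volume = 99,100 m³
S = 5,668,720 / 99,100 = 57.202 g/kg

57.20 g/kg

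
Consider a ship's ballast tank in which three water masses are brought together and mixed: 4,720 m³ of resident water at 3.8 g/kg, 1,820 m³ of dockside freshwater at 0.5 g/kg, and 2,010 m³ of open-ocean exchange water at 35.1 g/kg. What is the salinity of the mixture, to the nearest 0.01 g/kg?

10.46 g/kg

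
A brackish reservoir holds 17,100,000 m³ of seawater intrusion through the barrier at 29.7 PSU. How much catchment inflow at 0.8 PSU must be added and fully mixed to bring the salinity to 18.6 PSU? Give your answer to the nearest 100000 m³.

Salt balance: 17,100,000×29.7 + V×0.8 = (17,100,000+V)×18.6
507,870,000 + 0.8V = 318,060,000 + 18.6V
189,810,000 = 17.8V
V = 10,663,483.15 m³

10700000 m³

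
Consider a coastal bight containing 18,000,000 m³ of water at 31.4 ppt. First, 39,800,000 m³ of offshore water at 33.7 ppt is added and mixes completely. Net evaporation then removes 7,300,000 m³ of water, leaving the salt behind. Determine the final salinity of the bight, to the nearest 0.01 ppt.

After mixing: salt = 18,000,000×31.4 + 39,800,000×33.7 = 1,906,460,000; volume = 57,800,000 m³
After evaporation: salt unchanged = 1,906,460,000; volume = 57,800,000 − 7,300,000 = 50,500,000 m³
S = 1,906,460,000 / 50,500,000 = 37.7517 ppt

37.75 ppt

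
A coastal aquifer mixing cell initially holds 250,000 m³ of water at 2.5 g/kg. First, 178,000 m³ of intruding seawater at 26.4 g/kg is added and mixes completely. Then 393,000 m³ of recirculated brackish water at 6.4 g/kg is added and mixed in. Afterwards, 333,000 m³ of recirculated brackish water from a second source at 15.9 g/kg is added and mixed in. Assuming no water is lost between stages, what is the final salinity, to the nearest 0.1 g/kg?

Mass of salt is conserved:
Initial salt = 250,000×2.5 = 625,000
After stage 1: salt = 625,000 + 178,000×26.4 = 5,324,200; volume = 428,000 m³; S = 12.44 g/kg
After stage 2: salt = 5,324,200 + 393,000×6.4 = 7,839,400; volume = 821,000 m³; S = 9.549 g/kg
After stage 3: salt = 7,839,400 + 333,000×15.9 = 13,134,100; volume = 1,154,000 m³
S = 13,134,100 / 1,154,000 = 11.3814 g/kg

11.4 g/kg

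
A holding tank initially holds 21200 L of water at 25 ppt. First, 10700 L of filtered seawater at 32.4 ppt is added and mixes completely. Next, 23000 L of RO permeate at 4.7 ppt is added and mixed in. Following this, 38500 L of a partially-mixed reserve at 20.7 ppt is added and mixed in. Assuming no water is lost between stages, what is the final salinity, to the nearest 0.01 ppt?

19.08 ppt

Conserving salt mass:
Initial salt = 21,200×25 = 530,000
After stage 1: salt = 530,000 + 10,700×32.4 = 876,680; volume = 31,900 L; S = 27.482 ppt
After stage 2: salt = 876,680 + 23,000×4.7 = 984,780; volume = 54,900 L; S = 17.938 ppt
After stage 3: salt = 984,780 + 38,500×20.7 = 1,781,730; volume = 93,400 L
S = 1,781,730 / 93,400 = 19.0763 ppt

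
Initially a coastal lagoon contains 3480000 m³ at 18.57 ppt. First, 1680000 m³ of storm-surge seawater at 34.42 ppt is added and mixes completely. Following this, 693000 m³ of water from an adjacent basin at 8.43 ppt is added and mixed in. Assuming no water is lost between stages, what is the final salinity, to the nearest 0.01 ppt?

21.92 ppt

Salt balance:
Initial salt = 3,480,000×18.57 = 64,623,600
After stage 1: salt = 64,623,600 + 1,680,000×34.42 = 122,449,200; volume = 5,160,000 m³; S = 23.73 ppt
After stage 2: salt = 122,449,200 + 693,000×8.43 = 128,291,190; volume = 5,853,000 m³
S = 128,291,190 / 5,853,000 = 21.9189 ppt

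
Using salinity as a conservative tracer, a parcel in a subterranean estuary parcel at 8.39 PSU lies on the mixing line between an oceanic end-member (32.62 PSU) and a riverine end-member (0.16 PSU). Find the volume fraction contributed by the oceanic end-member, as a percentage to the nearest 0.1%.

Let g be the oceanic fraction. Salt balance per unit volume:
g×32.62 + (1−g)×0.16 = 8.39
g = (8.39 − 0.16) / (32.62 − 0.16) = 8.23/32.46 = 0.2535

25.4%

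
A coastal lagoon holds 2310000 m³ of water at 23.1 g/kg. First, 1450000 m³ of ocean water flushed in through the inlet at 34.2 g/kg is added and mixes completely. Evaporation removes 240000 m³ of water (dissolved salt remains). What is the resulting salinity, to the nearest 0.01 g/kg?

29.25 g/kg

After mixing: salt = 2,310,000×23.1 + 1,450,000×34.2 = 102,951,000; volume = 3,760,000 m³
After evaporation: salt unchanged = 102,951,000; volume = 3,760,000 − 240,000 = 3,520,000 m³
S = 102,951,000 / 3,520,000 = 29.2474 g/kg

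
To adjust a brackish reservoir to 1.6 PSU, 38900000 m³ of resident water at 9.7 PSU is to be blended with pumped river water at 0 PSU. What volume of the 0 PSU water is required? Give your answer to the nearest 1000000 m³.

197000000 m³

Salt balance: 38,900,000×9.7 + V×0 = (38,900,000+V)×1.6
377,330,000 + 0V = 62,240,000 + 1.6V
315,090,000 = 1.6V
V = 196,931,250 m³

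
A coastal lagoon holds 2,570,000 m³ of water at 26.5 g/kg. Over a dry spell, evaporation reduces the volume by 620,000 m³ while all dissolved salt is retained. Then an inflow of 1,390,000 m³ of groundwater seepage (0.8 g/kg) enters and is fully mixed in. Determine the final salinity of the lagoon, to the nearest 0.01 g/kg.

After evaporation: salt = 2,570,000×26.5 = 68,105,000; volume = 2,570,000 − 620,000 = 1,950,000 m³
After mixing: salt = 68,105,000 + 1,390,000×0.8 = 69,217,000; volume = 1,950,000 + 1,390,000 = 3,340,000 m³
S = 69,217,000 / 3,340,000 = 20.7237 g/kg

20.72 g/kg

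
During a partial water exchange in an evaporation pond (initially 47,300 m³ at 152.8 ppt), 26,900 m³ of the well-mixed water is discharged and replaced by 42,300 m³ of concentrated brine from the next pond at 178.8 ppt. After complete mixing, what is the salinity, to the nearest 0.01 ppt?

170.34 ppt

Remaining after removal: 20,400 m³ at 152.8 ppt (salt = 3,117,120)
After addition: salt = 3,117,120 + 42,300×178.8 = 10,680,360; volume = 62,700 m³
S = 10,680,360 / 62,700 = 170.3407 ppt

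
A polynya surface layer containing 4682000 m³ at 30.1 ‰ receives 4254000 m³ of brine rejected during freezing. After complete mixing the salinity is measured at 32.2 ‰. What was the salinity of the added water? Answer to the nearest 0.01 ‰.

Salt balance: 4,682,000×30.1 + 4,254,000×S = 8,936,000×32.2
140,928,200 + 4,254,000·S = 287,739,200
S = (287,739,200 − 140,928,200) / 4,254,000 = 34.5113 ‰

34.51 ‰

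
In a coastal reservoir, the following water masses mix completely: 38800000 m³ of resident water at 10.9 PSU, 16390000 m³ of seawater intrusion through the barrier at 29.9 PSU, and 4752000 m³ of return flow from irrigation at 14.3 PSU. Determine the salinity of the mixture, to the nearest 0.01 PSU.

Mass of salt is conserved:
salt = 38,800,000×10.9 + 16,390,000×29.9 + 4,752,000×14.3 = 422,920,000 + 490,061,000 + 67,953,600 = 980,934,600
volume = 38,800,000 + 16,390,000 + 4,752,000 = 59,942,000 m³
S = 980,934,600 / 59,942,000 = 16.3647 PSU

16.36 PSU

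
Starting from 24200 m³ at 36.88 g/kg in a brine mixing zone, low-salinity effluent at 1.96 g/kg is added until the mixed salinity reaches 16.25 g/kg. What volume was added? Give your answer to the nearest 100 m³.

34900 m³

Salt balance: 24,200×36.88 + V×1.96 = (24,200+V)×16.25
892,496 + 1.96V = 393,250 + 16.25V
499,246 = 14.29V
V = 34,936.74 m³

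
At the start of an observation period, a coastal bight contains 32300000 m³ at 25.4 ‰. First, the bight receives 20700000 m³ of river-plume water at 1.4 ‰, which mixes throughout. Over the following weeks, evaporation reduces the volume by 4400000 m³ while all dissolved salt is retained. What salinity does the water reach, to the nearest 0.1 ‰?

After mixing: salt = 32,300,000×25.4 + 20,700,000×1.4 = 849,400,000; volume = 53,000,000 m³
After evaporation: salt unchanged = 849,400,000; volume = 53,000,000 − 4,400,000 = 48,600,000 m³
S = 849,400,000 / 48,600,000 = 17.4774 ‰

17.5 ‰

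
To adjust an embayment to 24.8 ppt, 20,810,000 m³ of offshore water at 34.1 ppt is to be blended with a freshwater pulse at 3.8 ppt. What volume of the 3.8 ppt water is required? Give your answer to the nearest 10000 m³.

9220000 m³

Salt balance: 20,810,000×34.1 + V×3.8 = (20,810,000+V)×24.8
709,621,000 + 3.8V = 516,088,000 + 24.8V
193,533,000 = 21V
V = 9,215,857.14 m³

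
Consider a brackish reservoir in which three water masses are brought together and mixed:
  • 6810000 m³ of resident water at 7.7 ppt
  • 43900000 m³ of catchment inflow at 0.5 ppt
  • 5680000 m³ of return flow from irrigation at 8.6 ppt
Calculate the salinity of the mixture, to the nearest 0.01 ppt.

By conservation of dissolved salt,
salt = 6,810,000×7.7 + 43,900,000×0.5 + 5,680,000×8.6 = 52,437,000 + 21,950,000 + 48,848,000 = 123,235,000
volume = 6,810,000 + 43,900,000 + 5,680,000 = 56,390,000 m³
S = 123,235,000 / 56,390,000 = 2.1854 ppt

2.19 ppt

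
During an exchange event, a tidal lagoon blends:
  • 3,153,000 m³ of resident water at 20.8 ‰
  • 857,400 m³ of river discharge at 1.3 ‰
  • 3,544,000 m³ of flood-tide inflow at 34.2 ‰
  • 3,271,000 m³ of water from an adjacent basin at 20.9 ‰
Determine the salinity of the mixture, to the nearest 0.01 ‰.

23.67 ‰

Mass of salt is conserved:
salt = 3,153,000×20.8 + 857,400×1.3 + 3,544,000×34.2 + 3,271,000×20.9 = 65,582,400 + 1,114,620 + 121,204,800 + 68,363,900 = 256,265,720
volume = 3,153,000 + 857,400 + 3,544,000 + 3,271,000 = 10,825,400 m³
S = 256,265,720 / 10,825,400 = 23.6726 ‰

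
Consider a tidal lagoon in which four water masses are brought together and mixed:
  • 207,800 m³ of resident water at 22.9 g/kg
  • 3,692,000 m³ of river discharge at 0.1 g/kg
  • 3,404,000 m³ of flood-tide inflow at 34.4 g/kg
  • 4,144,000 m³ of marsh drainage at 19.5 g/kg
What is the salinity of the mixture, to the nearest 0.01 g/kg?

Mass of salt is conserved:
salt = 207,800×22.9 + 3,692,000×0.1 + 3,404,000×34.4 + 4,144,000×19.5 = 4,758,620 + 369,200 + 117,097,600 + 80,808,000 = 203,033,420
volume = 207,800 + 3,692,000 + 3,404,000 + 4,144,000 = 11,447,800 m³
S = 203,033,420 / 11,447,800 = 17.7356 g/kg

17.74 g/kg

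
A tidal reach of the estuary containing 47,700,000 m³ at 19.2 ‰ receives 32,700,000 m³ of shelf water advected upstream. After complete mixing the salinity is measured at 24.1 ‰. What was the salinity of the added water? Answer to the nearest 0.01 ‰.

Salt balance: 47,700,000×19.2 + 32,700,000×S = 80,400,000×24.1
915,840,000 + 32,700,000·S = 1,937,640,000
S = (1,937,640,000 − 915,840,000) / 32,700,000 = 31.2477 ‰

31.25 ‰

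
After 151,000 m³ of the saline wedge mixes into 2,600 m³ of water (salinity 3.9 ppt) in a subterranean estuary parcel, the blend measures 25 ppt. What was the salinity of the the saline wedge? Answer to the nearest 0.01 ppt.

Salt balance: 2,600×3.9 + 151,000×S = 153,600×25
10,140 + 151,000·S = 3,840,000
S = (3,840,000 − 10,140) / 151,000 = 25.3633 ppt

25.36 ppt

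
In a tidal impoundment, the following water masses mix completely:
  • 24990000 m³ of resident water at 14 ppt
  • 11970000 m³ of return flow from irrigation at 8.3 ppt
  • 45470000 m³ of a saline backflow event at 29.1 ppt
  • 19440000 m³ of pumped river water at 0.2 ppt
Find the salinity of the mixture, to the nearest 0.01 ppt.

17.44 ppt

Total salt / total volume:
salt = 24,990,000×14 + 11,970,000×8.3 + 45,470,000×29.1 + 19,440,000×0.2 = 349,860,000 + 99,351,000 + 1,323,177,000 + 3,888,000 = 1,776,276,000
volume = 24,990,000 + 11,970,000 + 45,470,000 + 19,440,000 = 101,870,000 m³
S = 1,776,276,000 / 101,870,000 = 17.4367 ppt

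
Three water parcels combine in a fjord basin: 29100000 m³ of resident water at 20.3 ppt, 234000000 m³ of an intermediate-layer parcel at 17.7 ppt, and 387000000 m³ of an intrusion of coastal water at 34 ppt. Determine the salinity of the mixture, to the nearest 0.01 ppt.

27.52 ppt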